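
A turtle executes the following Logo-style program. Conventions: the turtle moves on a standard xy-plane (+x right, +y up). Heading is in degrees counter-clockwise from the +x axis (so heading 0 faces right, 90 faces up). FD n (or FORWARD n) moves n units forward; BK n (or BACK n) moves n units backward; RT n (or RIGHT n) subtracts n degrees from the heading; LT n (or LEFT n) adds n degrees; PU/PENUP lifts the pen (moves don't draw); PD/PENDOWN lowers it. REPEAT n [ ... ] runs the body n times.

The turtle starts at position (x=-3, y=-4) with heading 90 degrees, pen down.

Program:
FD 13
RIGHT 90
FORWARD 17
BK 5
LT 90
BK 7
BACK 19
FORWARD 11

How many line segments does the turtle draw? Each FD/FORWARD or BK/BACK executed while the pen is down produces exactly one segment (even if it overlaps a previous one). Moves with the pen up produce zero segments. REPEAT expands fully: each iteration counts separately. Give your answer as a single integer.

Answer: 6

Derivation:
Executing turtle program step by step:
Start: pos=(-3,-4), heading=90, pen down
FD 13: (-3,-4) -> (-3,9) [heading=90, draw]
RT 90: heading 90 -> 0
FD 17: (-3,9) -> (14,9) [heading=0, draw]
BK 5: (14,9) -> (9,9) [heading=0, draw]
LT 90: heading 0 -> 90
BK 7: (9,9) -> (9,2) [heading=90, draw]
BK 19: (9,2) -> (9,-17) [heading=90, draw]
FD 11: (9,-17) -> (9,-6) [heading=90, draw]
Final: pos=(9,-6), heading=90, 6 segment(s) drawn
Segments drawn: 6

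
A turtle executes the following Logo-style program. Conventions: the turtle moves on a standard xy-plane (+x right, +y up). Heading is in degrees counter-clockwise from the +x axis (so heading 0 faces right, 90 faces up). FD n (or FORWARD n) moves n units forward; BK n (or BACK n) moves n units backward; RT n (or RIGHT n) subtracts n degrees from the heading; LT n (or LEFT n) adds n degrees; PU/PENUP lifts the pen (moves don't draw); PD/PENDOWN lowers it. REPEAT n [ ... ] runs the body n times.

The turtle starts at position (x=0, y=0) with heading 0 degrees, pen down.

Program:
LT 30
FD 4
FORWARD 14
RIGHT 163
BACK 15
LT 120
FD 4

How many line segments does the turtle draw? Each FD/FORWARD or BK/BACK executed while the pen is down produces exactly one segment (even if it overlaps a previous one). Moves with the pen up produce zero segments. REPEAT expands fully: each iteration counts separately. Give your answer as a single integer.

Executing turtle program step by step:
Start: pos=(0,0), heading=0, pen down
LT 30: heading 0 -> 30
FD 4: (0,0) -> (3.464,2) [heading=30, draw]
FD 14: (3.464,2) -> (15.588,9) [heading=30, draw]
RT 163: heading 30 -> 227
BK 15: (15.588,9) -> (25.818,19.97) [heading=227, draw]
LT 120: heading 227 -> 347
FD 4: (25.818,19.97) -> (29.716,19.071) [heading=347, draw]
Final: pos=(29.716,19.071), heading=347, 4 segment(s) drawn
Segments drawn: 4

Answer: 4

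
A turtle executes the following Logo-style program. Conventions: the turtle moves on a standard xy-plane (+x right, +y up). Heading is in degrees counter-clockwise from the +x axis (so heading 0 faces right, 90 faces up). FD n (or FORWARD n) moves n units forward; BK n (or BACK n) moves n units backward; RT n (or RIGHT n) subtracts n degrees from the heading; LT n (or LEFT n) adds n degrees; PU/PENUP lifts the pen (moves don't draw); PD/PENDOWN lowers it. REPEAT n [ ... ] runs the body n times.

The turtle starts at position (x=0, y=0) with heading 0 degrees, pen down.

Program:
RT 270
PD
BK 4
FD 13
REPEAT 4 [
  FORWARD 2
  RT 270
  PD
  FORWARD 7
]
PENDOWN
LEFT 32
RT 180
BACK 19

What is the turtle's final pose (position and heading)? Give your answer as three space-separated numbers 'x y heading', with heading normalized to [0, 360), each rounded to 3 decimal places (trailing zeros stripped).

Answer: -10.068 25.113 302

Derivation:
Executing turtle program step by step:
Start: pos=(0,0), heading=0, pen down
RT 270: heading 0 -> 90
PD: pen down
BK 4: (0,0) -> (0,-4) [heading=90, draw]
FD 13: (0,-4) -> (0,9) [heading=90, draw]
REPEAT 4 [
  -- iteration 1/4 --
  FD 2: (0,9) -> (0,11) [heading=90, draw]
  RT 270: heading 90 -> 180
  PD: pen down
  FD 7: (0,11) -> (-7,11) [heading=180, draw]
  -- iteration 2/4 --
  FD 2: (-7,11) -> (-9,11) [heading=180, draw]
  RT 270: heading 180 -> 270
  PD: pen down
  FD 7: (-9,11) -> (-9,4) [heading=270, draw]
  -- iteration 3/4 --
  FD 2: (-9,4) -> (-9,2) [heading=270, draw]
  RT 270: heading 270 -> 0
  PD: pen down
  FD 7: (-9,2) -> (-2,2) [heading=0, draw]
  -- iteration 4/4 --
  FD 2: (-2,2) -> (0,2) [heading=0, draw]
  RT 270: heading 0 -> 90
  PD: pen down
  FD 7: (0,2) -> (0,9) [heading=90, draw]
]
PD: pen down
LT 32: heading 90 -> 122
RT 180: heading 122 -> 302
BK 19: (0,9) -> (-10.068,25.113) [heading=302, draw]
Final: pos=(-10.068,25.113), heading=302, 11 segment(s) drawn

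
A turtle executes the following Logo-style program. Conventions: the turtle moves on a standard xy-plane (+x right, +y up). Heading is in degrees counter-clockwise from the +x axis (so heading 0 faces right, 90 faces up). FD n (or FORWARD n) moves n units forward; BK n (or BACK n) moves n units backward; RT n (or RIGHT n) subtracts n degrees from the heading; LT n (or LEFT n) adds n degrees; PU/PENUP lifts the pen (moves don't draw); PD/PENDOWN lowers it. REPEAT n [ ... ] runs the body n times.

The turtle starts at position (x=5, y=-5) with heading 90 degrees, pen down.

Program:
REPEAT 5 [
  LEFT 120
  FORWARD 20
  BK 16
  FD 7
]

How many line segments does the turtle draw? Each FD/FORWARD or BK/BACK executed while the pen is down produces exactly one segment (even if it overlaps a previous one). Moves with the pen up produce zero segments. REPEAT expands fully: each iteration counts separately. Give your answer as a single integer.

Answer: 15

Derivation:
Executing turtle program step by step:
Start: pos=(5,-5), heading=90, pen down
REPEAT 5 [
  -- iteration 1/5 --
  LT 120: heading 90 -> 210
  FD 20: (5,-5) -> (-12.321,-15) [heading=210, draw]
  BK 16: (-12.321,-15) -> (1.536,-7) [heading=210, draw]
  FD 7: (1.536,-7) -> (-4.526,-10.5) [heading=210, draw]
  -- iteration 2/5 --
  LT 120: heading 210 -> 330
  FD 20: (-4.526,-10.5) -> (12.794,-20.5) [heading=330, draw]
  BK 16: (12.794,-20.5) -> (-1.062,-12.5) [heading=330, draw]
  FD 7: (-1.062,-12.5) -> (5,-16) [heading=330, draw]
  -- iteration 3/5 --
  LT 120: heading 330 -> 90
  FD 20: (5,-16) -> (5,4) [heading=90, draw]
  BK 16: (5,4) -> (5,-12) [heading=90, draw]
  FD 7: (5,-12) -> (5,-5) [heading=90, draw]
  -- iteration 4/5 --
  LT 120: heading 90 -> 210
  FD 20: (5,-5) -> (-12.321,-15) [heading=210, draw]
  BK 16: (-12.321,-15) -> (1.536,-7) [heading=210, draw]
  FD 7: (1.536,-7) -> (-4.526,-10.5) [heading=210, draw]
  -- iteration 5/5 --
  LT 120: heading 210 -> 330
  FD 20: (-4.526,-10.5) -> (12.794,-20.5) [heading=330, draw]
  BK 16: (12.794,-20.5) -> (-1.062,-12.5) [heading=330, draw]
  FD 7: (-1.062,-12.5) -> (5,-16) [heading=330, draw]
]
Final: pos=(5,-16), heading=330, 15 segment(s) drawn
Segments drawn: 15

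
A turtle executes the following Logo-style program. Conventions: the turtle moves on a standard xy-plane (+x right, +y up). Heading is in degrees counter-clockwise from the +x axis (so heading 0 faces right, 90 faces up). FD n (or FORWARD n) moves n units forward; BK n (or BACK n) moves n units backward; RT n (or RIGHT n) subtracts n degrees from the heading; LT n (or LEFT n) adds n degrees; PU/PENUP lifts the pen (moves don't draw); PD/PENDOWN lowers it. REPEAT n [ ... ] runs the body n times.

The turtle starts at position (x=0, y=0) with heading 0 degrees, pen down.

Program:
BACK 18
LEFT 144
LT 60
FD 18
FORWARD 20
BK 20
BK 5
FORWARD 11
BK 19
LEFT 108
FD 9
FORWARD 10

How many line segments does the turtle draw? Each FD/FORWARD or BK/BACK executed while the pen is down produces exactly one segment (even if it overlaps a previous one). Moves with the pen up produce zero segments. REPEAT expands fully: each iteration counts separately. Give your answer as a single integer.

Answer: 9

Derivation:
Executing turtle program step by step:
Start: pos=(0,0), heading=0, pen down
BK 18: (0,0) -> (-18,0) [heading=0, draw]
LT 144: heading 0 -> 144
LT 60: heading 144 -> 204
FD 18: (-18,0) -> (-34.444,-7.321) [heading=204, draw]
FD 20: (-34.444,-7.321) -> (-52.715,-15.456) [heading=204, draw]
BK 20: (-52.715,-15.456) -> (-34.444,-7.321) [heading=204, draw]
BK 5: (-34.444,-7.321) -> (-29.876,-5.288) [heading=204, draw]
FD 11: (-29.876,-5.288) -> (-39.925,-9.762) [heading=204, draw]
BK 19: (-39.925,-9.762) -> (-22.568,-2.034) [heading=204, draw]
LT 108: heading 204 -> 312
FD 9: (-22.568,-2.034) -> (-16.546,-8.722) [heading=312, draw]
FD 10: (-16.546,-8.722) -> (-9.854,-16.153) [heading=312, draw]
Final: pos=(-9.854,-16.153), heading=312, 9 segment(s) drawn
Segments drawn: 9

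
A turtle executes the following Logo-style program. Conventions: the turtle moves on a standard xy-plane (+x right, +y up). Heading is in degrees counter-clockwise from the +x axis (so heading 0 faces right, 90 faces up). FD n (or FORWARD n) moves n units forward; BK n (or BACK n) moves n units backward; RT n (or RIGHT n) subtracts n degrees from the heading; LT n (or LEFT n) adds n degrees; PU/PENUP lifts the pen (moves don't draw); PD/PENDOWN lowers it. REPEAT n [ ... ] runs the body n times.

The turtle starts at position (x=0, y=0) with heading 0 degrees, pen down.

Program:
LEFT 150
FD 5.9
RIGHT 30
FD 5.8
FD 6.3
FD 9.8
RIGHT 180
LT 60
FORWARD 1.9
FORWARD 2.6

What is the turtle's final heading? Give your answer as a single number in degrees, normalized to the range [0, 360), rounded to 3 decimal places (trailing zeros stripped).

Answer: 0

Derivation:
Executing turtle program step by step:
Start: pos=(0,0), heading=0, pen down
LT 150: heading 0 -> 150
FD 5.9: (0,0) -> (-5.11,2.95) [heading=150, draw]
RT 30: heading 150 -> 120
FD 5.8: (-5.11,2.95) -> (-8.01,7.973) [heading=120, draw]
FD 6.3: (-8.01,7.973) -> (-11.16,13.429) [heading=120, draw]
FD 9.8: (-11.16,13.429) -> (-16.06,21.916) [heading=120, draw]
RT 180: heading 120 -> 300
LT 60: heading 300 -> 0
FD 1.9: (-16.06,21.916) -> (-14.16,21.916) [heading=0, draw]
FD 2.6: (-14.16,21.916) -> (-11.56,21.916) [heading=0, draw]
Final: pos=(-11.56,21.916), heading=0, 6 segment(s) drawn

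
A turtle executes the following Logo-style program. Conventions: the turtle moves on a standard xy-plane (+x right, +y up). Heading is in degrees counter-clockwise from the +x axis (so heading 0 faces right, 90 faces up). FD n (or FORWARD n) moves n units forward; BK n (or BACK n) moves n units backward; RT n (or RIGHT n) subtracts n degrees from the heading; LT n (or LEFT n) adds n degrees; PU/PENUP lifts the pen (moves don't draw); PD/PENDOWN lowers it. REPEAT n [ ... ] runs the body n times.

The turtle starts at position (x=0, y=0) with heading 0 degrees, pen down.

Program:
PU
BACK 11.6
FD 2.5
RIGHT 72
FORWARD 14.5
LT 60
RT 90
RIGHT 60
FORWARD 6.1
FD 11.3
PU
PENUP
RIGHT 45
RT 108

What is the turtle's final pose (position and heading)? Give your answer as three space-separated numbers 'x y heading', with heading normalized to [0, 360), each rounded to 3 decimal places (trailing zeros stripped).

Answer: -21.168 -19.167 45

Derivation:
Executing turtle program step by step:
Start: pos=(0,0), heading=0, pen down
PU: pen up
BK 11.6: (0,0) -> (-11.6,0) [heading=0, move]
FD 2.5: (-11.6,0) -> (-9.1,0) [heading=0, move]
RT 72: heading 0 -> 288
FD 14.5: (-9.1,0) -> (-4.619,-13.79) [heading=288, move]
LT 60: heading 288 -> 348
RT 90: heading 348 -> 258
RT 60: heading 258 -> 198
FD 6.1: (-4.619,-13.79) -> (-10.421,-15.675) [heading=198, move]
FD 11.3: (-10.421,-15.675) -> (-21.168,-19.167) [heading=198, move]
PU: pen up
PU: pen up
RT 45: heading 198 -> 153
RT 108: heading 153 -> 45
Final: pos=(-21.168,-19.167), heading=45, 0 segment(s) drawn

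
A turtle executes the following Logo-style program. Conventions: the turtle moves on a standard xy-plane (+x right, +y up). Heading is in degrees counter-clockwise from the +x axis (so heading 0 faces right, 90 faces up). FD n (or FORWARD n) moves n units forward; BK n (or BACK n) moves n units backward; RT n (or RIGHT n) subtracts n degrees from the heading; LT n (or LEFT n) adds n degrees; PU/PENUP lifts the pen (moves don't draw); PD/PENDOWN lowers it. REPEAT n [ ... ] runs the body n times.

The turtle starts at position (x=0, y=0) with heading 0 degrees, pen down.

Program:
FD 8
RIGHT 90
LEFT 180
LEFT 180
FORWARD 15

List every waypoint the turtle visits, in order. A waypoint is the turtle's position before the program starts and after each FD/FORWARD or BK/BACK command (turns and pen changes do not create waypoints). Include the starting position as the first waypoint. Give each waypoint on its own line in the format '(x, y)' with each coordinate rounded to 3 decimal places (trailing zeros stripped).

Answer: (0, 0)
(8, 0)
(8, -15)

Derivation:
Executing turtle program step by step:
Start: pos=(0,0), heading=0, pen down
FD 8: (0,0) -> (8,0) [heading=0, draw]
RT 90: heading 0 -> 270
LT 180: heading 270 -> 90
LT 180: heading 90 -> 270
FD 15: (8,0) -> (8,-15) [heading=270, draw]
Final: pos=(8,-15), heading=270, 2 segment(s) drawn
Waypoints (3 total):
(0, 0)
(8, 0)
(8, -15)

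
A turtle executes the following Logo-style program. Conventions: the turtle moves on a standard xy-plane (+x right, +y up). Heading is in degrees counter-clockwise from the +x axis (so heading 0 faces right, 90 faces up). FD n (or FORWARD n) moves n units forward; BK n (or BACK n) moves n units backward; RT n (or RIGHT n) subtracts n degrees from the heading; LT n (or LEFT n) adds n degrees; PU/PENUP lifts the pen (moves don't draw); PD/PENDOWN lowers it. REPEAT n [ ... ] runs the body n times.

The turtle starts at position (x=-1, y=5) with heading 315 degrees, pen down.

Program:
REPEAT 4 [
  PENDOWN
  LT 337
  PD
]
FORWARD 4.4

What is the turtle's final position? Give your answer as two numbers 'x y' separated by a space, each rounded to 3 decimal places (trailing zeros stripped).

Answer: -4.218 1.999

Derivation:
Executing turtle program step by step:
Start: pos=(-1,5), heading=315, pen down
REPEAT 4 [
  -- iteration 1/4 --
  PD: pen down
  LT 337: heading 315 -> 292
  PD: pen down
  -- iteration 2/4 --
  PD: pen down
  LT 337: heading 292 -> 269
  PD: pen down
  -- iteration 3/4 --
  PD: pen down
  LT 337: heading 269 -> 246
  PD: pen down
  -- iteration 4/4 --
  PD: pen down
  LT 337: heading 246 -> 223
  PD: pen down
]
FD 4.4: (-1,5) -> (-4.218,1.999) [heading=223, draw]
Final: pos=(-4.218,1.999), heading=223, 1 segment(s) drawn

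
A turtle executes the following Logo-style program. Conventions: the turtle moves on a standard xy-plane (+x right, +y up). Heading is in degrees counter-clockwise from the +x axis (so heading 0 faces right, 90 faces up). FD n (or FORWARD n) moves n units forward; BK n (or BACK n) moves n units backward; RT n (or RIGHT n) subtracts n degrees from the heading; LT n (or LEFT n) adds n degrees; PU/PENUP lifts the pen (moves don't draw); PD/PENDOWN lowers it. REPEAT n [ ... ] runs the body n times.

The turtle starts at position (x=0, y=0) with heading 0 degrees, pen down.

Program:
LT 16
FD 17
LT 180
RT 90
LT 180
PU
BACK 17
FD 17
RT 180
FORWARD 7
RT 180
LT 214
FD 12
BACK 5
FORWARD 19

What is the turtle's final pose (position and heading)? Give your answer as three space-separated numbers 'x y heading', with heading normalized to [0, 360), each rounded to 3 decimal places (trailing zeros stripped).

Executing turtle program step by step:
Start: pos=(0,0), heading=0, pen down
LT 16: heading 0 -> 16
FD 17: (0,0) -> (16.341,4.686) [heading=16, draw]
LT 180: heading 16 -> 196
RT 90: heading 196 -> 106
LT 180: heading 106 -> 286
PU: pen up
BK 17: (16.341,4.686) -> (11.656,21.027) [heading=286, move]
FD 17: (11.656,21.027) -> (16.341,4.686) [heading=286, move]
RT 180: heading 286 -> 106
FD 7: (16.341,4.686) -> (14.412,11.415) [heading=106, move]
RT 180: heading 106 -> 286
LT 214: heading 286 -> 140
FD 12: (14.412,11.415) -> (5.219,19.128) [heading=140, move]
BK 5: (5.219,19.128) -> (9.05,15.914) [heading=140, move]
FD 19: (9.05,15.914) -> (-5.505,28.127) [heading=140, move]
Final: pos=(-5.505,28.127), heading=140, 1 segment(s) drawn

Answer: -5.505 28.127 140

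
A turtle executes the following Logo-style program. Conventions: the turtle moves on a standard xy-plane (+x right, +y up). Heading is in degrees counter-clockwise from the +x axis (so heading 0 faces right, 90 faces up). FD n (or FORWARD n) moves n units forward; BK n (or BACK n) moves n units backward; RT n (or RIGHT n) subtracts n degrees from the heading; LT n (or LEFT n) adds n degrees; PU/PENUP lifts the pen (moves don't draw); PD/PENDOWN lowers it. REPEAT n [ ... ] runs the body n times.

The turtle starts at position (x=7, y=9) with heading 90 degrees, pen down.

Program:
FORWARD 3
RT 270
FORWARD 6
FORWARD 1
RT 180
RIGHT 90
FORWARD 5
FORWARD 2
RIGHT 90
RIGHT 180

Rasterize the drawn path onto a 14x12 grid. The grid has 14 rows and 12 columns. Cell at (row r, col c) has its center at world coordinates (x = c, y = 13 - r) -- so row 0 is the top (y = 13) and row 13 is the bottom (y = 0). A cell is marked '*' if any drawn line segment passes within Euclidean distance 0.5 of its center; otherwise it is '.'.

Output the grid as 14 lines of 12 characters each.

Segment 0: (7,9) -> (7,12)
Segment 1: (7,12) -> (1,12)
Segment 2: (1,12) -> (0,12)
Segment 3: (0,12) -> (0,7)
Segment 4: (0,7) -> (0,5)

Answer: ............
********....
*......*....
*......*....
*......*....
*...........
*...........
*...........
*...........
............
............
............
............
............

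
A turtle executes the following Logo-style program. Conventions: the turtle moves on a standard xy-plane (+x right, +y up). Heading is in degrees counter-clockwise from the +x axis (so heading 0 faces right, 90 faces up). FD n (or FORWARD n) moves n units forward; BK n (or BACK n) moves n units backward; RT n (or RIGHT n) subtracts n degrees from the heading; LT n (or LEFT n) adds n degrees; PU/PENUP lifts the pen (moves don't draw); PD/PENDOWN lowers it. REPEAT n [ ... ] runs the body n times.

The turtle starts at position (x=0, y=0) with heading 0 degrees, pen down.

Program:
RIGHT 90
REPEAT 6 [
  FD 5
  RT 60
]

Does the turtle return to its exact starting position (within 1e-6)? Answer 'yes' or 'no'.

Executing turtle program step by step:
Start: pos=(0,0), heading=0, pen down
RT 90: heading 0 -> 270
REPEAT 6 [
  -- iteration 1/6 --
  FD 5: (0,0) -> (0,-5) [heading=270, draw]
  RT 60: heading 270 -> 210
  -- iteration 2/6 --
  FD 5: (0,-5) -> (-4.33,-7.5) [heading=210, draw]
  RT 60: heading 210 -> 150
  -- iteration 3/6 --
  FD 5: (-4.33,-7.5) -> (-8.66,-5) [heading=150, draw]
  RT 60: heading 150 -> 90
  -- iteration 4/6 --
  FD 5: (-8.66,-5) -> (-8.66,0) [heading=90, draw]
  RT 60: heading 90 -> 30
  -- iteration 5/6 --
  FD 5: (-8.66,0) -> (-4.33,2.5) [heading=30, draw]
  RT 60: heading 30 -> 330
  -- iteration 6/6 --
  FD 5: (-4.33,2.5) -> (0,0) [heading=330, draw]
  RT 60: heading 330 -> 270
]
Final: pos=(0,0), heading=270, 6 segment(s) drawn

Start position: (0, 0)
Final position: (0, 0)
Distance = 0; < 1e-6 -> CLOSED

Answer: yes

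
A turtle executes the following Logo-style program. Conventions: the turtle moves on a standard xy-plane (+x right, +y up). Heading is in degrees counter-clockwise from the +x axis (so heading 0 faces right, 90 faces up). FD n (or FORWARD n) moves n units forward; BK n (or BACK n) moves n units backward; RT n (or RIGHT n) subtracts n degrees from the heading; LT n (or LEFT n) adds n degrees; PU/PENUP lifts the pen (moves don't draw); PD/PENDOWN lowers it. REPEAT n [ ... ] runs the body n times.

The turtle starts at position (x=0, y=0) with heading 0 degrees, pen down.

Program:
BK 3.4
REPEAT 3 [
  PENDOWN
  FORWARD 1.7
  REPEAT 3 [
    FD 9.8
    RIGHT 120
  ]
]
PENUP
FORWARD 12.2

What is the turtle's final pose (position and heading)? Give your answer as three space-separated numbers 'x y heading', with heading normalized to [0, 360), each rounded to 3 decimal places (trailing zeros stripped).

Executing turtle program step by step:
Start: pos=(0,0), heading=0, pen down
BK 3.4: (0,0) -> (-3.4,0) [heading=0, draw]
REPEAT 3 [
  -- iteration 1/3 --
  PD: pen down
  FD 1.7: (-3.4,0) -> (-1.7,0) [heading=0, draw]
  REPEAT 3 [
    -- iteration 1/3 --
    FD 9.8: (-1.7,0) -> (8.1,0) [heading=0, draw]
    RT 120: heading 0 -> 240
    -- iteration 2/3 --
    FD 9.8: (8.1,0) -> (3.2,-8.487) [heading=240, draw]
    RT 120: heading 240 -> 120
    -- iteration 3/3 --
    FD 9.8: (3.2,-8.487) -> (-1.7,0) [heading=120, draw]
    RT 120: heading 120 -> 0
  ]
  -- iteration 2/3 --
  PD: pen down
  FD 1.7: (-1.7,0) -> (0,0) [heading=0, draw]
  REPEAT 3 [
    -- iteration 1/3 --
    FD 9.8: (0,0) -> (9.8,0) [heading=0, draw]
    RT 120: heading 0 -> 240
    -- iteration 2/3 --
    FD 9.8: (9.8,0) -> (4.9,-8.487) [heading=240, draw]
    RT 120: heading 240 -> 120
    -- iteration 3/3 --
    FD 9.8: (4.9,-8.487) -> (0,0) [heading=120, draw]
    RT 120: heading 120 -> 0
  ]
  -- iteration 3/3 --
  PD: pen down
  FD 1.7: (0,0) -> (1.7,0) [heading=0, draw]
  REPEAT 3 [
    -- iteration 1/3 --
    FD 9.8: (1.7,0) -> (11.5,0) [heading=0, draw]
    RT 120: heading 0 -> 240
    -- iteration 2/3 --
    FD 9.8: (11.5,0) -> (6.6,-8.487) [heading=240, draw]
    RT 120: heading 240 -> 120
    -- iteration 3/3 --
    FD 9.8: (6.6,-8.487) -> (1.7,0) [heading=120, draw]
    RT 120: heading 120 -> 0
  ]
]
PU: pen up
FD 12.2: (1.7,0) -> (13.9,0) [heading=0, move]
Final: pos=(13.9,0), heading=0, 13 segment(s) drawn

Answer: 13.9 0 0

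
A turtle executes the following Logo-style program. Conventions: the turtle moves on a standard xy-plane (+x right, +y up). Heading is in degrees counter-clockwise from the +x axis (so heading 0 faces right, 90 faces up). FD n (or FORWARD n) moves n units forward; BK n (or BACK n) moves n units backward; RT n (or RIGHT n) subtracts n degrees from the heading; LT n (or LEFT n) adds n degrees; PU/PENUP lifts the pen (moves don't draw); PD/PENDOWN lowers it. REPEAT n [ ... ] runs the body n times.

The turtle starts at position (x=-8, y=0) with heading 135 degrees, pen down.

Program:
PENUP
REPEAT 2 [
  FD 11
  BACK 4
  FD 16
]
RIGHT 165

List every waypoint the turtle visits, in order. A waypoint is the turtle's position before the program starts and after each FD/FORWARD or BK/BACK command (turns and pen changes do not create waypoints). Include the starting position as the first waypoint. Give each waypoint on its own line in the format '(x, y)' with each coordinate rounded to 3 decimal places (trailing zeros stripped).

Executing turtle program step by step:
Start: pos=(-8,0), heading=135, pen down
PU: pen up
REPEAT 2 [
  -- iteration 1/2 --
  FD 11: (-8,0) -> (-15.778,7.778) [heading=135, move]
  BK 4: (-15.778,7.778) -> (-12.95,4.95) [heading=135, move]
  FD 16: (-12.95,4.95) -> (-24.263,16.263) [heading=135, move]
  -- iteration 2/2 --
  FD 11: (-24.263,16.263) -> (-32.042,24.042) [heading=135, move]
  BK 4: (-32.042,24.042) -> (-29.213,21.213) [heading=135, move]
  FD 16: (-29.213,21.213) -> (-40.527,32.527) [heading=135, move]
]
RT 165: heading 135 -> 330
Final: pos=(-40.527,32.527), heading=330, 0 segment(s) drawn
Waypoints (7 total):
(-8, 0)
(-15.778, 7.778)
(-12.95, 4.95)
(-24.263, 16.263)
(-32.042, 24.042)
(-29.213, 21.213)
(-40.527, 32.527)

Answer: (-8, 0)
(-15.778, 7.778)
(-12.95, 4.95)
(-24.263, 16.263)
(-32.042, 24.042)
(-29.213, 21.213)
(-40.527, 32.527)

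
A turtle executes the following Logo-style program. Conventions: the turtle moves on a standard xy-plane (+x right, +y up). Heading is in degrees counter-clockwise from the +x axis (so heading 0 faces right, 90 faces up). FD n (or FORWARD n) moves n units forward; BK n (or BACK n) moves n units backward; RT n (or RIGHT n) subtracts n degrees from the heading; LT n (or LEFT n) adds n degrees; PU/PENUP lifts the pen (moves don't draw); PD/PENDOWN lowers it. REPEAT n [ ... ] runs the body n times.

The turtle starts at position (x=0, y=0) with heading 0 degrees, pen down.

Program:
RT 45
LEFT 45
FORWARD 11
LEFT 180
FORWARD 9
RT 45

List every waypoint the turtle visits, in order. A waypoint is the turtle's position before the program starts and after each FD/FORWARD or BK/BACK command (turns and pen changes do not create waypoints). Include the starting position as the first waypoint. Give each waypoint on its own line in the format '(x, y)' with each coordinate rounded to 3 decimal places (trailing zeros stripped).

Executing turtle program step by step:
Start: pos=(0,0), heading=0, pen down
RT 45: heading 0 -> 315
LT 45: heading 315 -> 0
FD 11: (0,0) -> (11,0) [heading=0, draw]
LT 180: heading 0 -> 180
FD 9: (11,0) -> (2,0) [heading=180, draw]
RT 45: heading 180 -> 135
Final: pos=(2,0), heading=135, 2 segment(s) drawn
Waypoints (3 total):
(0, 0)
(11, 0)
(2, 0)

Answer: (0, 0)
(11, 0)
(2, 0)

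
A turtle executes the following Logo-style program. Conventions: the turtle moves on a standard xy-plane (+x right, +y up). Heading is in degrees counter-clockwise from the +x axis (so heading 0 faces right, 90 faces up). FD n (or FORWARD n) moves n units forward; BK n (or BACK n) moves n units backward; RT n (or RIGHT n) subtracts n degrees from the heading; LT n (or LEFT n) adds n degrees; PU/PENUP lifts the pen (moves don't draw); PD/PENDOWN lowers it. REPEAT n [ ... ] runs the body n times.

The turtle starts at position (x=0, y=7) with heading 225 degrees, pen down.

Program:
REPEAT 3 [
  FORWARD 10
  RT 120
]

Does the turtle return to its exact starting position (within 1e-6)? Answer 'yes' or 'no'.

Answer: yes

Derivation:
Executing turtle program step by step:
Start: pos=(0,7), heading=225, pen down
REPEAT 3 [
  -- iteration 1/3 --
  FD 10: (0,7) -> (-7.071,-0.071) [heading=225, draw]
  RT 120: heading 225 -> 105
  -- iteration 2/3 --
  FD 10: (-7.071,-0.071) -> (-9.659,9.588) [heading=105, draw]
  RT 120: heading 105 -> 345
  -- iteration 3/3 --
  FD 10: (-9.659,9.588) -> (0,7) [heading=345, draw]
  RT 120: heading 345 -> 225
]
Final: pos=(0,7), heading=225, 3 segment(s) drawn

Start position: (0, 7)
Final position: (0, 7)
Distance = 0; < 1e-6 -> CLOSED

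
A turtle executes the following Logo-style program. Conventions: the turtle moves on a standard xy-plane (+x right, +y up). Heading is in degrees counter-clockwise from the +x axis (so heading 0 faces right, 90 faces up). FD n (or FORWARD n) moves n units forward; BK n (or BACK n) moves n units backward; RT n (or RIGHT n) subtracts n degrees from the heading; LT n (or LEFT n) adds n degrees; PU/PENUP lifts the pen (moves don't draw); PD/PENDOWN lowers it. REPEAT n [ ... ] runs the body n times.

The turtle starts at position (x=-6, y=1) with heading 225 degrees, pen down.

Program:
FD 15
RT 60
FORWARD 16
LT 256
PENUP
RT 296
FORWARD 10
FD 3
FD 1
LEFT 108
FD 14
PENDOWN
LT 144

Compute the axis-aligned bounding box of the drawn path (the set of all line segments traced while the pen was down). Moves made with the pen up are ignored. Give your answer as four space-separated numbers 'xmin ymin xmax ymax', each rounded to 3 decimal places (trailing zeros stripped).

Answer: -32.061 -9.607 -6 1

Derivation:
Executing turtle program step by step:
Start: pos=(-6,1), heading=225, pen down
FD 15: (-6,1) -> (-16.607,-9.607) [heading=225, draw]
RT 60: heading 225 -> 165
FD 16: (-16.607,-9.607) -> (-32.061,-5.465) [heading=165, draw]
LT 256: heading 165 -> 61
PU: pen up
RT 296: heading 61 -> 125
FD 10: (-32.061,-5.465) -> (-37.797,2.726) [heading=125, move]
FD 3: (-37.797,2.726) -> (-39.518,5.183) [heading=125, move]
FD 1: (-39.518,5.183) -> (-40.091,6.003) [heading=125, move]
LT 108: heading 125 -> 233
FD 14: (-40.091,6.003) -> (-48.517,-5.178) [heading=233, move]
PD: pen down
LT 144: heading 233 -> 17
Final: pos=(-48.517,-5.178), heading=17, 2 segment(s) drawn

Segment endpoints: x in {-32.061, -16.607, -6}, y in {-9.607, -5.465, 1}
xmin=-32.061, ymin=-9.607, xmax=-6, ymax=1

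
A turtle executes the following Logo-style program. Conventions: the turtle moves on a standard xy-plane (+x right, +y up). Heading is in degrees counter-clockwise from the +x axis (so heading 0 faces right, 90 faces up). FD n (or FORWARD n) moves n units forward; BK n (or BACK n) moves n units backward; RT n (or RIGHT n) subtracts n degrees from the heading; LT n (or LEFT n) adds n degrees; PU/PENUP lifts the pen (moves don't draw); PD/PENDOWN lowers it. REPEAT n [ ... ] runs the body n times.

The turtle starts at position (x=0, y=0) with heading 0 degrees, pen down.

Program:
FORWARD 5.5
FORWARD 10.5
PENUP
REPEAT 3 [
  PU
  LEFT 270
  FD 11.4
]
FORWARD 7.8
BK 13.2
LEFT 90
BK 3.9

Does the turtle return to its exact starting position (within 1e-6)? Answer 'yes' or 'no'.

Executing turtle program step by step:
Start: pos=(0,0), heading=0, pen down
FD 5.5: (0,0) -> (5.5,0) [heading=0, draw]
FD 10.5: (5.5,0) -> (16,0) [heading=0, draw]
PU: pen up
REPEAT 3 [
  -- iteration 1/3 --
  PU: pen up
  LT 270: heading 0 -> 270
  FD 11.4: (16,0) -> (16,-11.4) [heading=270, move]
  -- iteration 2/3 --
  PU: pen up
  LT 270: heading 270 -> 180
  FD 11.4: (16,-11.4) -> (4.6,-11.4) [heading=180, move]
  -- iteration 3/3 --
  PU: pen up
  LT 270: heading 180 -> 90
  FD 11.4: (4.6,-11.4) -> (4.6,0) [heading=90, move]
]
FD 7.8: (4.6,0) -> (4.6,7.8) [heading=90, move]
BK 13.2: (4.6,7.8) -> (4.6,-5.4) [heading=90, move]
LT 90: heading 90 -> 180
BK 3.9: (4.6,-5.4) -> (8.5,-5.4) [heading=180, move]
Final: pos=(8.5,-5.4), heading=180, 2 segment(s) drawn

Start position: (0, 0)
Final position: (8.5, -5.4)
Distance = 10.07; >= 1e-6 -> NOT closed

Answer: no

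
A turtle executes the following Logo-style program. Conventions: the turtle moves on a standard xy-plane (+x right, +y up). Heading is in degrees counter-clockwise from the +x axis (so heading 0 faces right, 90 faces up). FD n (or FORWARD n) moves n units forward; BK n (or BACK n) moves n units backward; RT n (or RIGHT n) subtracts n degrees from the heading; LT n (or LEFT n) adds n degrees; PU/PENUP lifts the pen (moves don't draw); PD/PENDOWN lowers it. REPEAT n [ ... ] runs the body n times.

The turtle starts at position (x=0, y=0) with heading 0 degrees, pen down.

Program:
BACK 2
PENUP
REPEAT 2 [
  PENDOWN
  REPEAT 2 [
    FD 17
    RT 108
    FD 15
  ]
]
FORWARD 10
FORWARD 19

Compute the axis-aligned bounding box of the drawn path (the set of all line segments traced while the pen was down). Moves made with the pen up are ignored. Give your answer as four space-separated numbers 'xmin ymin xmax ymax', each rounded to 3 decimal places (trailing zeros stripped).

Answer: -20.777 -34.662 18.708 7.184

Derivation:
Executing turtle program step by step:
Start: pos=(0,0), heading=0, pen down
BK 2: (0,0) -> (-2,0) [heading=0, draw]
PU: pen up
REPEAT 2 [
  -- iteration 1/2 --
  PD: pen down
  REPEAT 2 [
    -- iteration 1/2 --
    FD 17: (-2,0) -> (15,0) [heading=0, draw]
    RT 108: heading 0 -> 252
    FD 15: (15,0) -> (10.365,-14.266) [heading=252, draw]
    -- iteration 2/2 --
    FD 17: (10.365,-14.266) -> (5.111,-30.434) [heading=252, draw]
    RT 108: heading 252 -> 144
    FD 15: (5.111,-30.434) -> (-7.024,-21.617) [heading=144, draw]
  ]
  -- iteration 2/2 --
  PD: pen down
  REPEAT 2 [
    -- iteration 1/2 --
    FD 17: (-7.024,-21.617) -> (-20.777,-11.625) [heading=144, draw]
    RT 108: heading 144 -> 36
    FD 15: (-20.777,-11.625) -> (-8.642,-2.808) [heading=36, draw]
    -- iteration 2/2 --
    FD 17: (-8.642,-2.808) -> (5.111,7.184) [heading=36, draw]
    RT 108: heading 36 -> 288
    FD 15: (5.111,7.184) -> (9.747,-7.081) [heading=288, draw]
  ]
]
FD 10: (9.747,-7.081) -> (12.837,-16.592) [heading=288, draw]
FD 19: (12.837,-16.592) -> (18.708,-34.662) [heading=288, draw]
Final: pos=(18.708,-34.662), heading=288, 11 segment(s) drawn

Segment endpoints: x in {-20.777, -8.642, -7.024, -2, 0, 5.111, 5.111, 9.747, 10.365, 12.837, 15, 18.708}, y in {-34.662, -30.434, -21.617, -16.592, -14.266, -11.625, -7.081, -2.808, 0, 7.184}
xmin=-20.777, ymin=-34.662, xmax=18.708, ymax=7.184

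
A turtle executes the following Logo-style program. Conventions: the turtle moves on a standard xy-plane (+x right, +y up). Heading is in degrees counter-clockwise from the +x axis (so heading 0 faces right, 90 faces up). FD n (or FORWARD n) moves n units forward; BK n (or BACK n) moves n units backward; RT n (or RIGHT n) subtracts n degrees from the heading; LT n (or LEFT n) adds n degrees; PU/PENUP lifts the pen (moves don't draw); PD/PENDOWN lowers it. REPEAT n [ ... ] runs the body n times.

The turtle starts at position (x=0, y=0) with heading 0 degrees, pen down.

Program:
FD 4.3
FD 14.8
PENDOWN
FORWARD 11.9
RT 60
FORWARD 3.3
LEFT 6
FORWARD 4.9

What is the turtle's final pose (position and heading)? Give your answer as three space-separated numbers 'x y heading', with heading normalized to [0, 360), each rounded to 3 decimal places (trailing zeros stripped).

Executing turtle program step by step:
Start: pos=(0,0), heading=0, pen down
FD 4.3: (0,0) -> (4.3,0) [heading=0, draw]
FD 14.8: (4.3,0) -> (19.1,0) [heading=0, draw]
PD: pen down
FD 11.9: (19.1,0) -> (31,0) [heading=0, draw]
RT 60: heading 0 -> 300
FD 3.3: (31,0) -> (32.65,-2.858) [heading=300, draw]
LT 6: heading 300 -> 306
FD 4.9: (32.65,-2.858) -> (35.53,-6.822) [heading=306, draw]
Final: pos=(35.53,-6.822), heading=306, 5 segment(s) drawn

Answer: 35.53 -6.822 306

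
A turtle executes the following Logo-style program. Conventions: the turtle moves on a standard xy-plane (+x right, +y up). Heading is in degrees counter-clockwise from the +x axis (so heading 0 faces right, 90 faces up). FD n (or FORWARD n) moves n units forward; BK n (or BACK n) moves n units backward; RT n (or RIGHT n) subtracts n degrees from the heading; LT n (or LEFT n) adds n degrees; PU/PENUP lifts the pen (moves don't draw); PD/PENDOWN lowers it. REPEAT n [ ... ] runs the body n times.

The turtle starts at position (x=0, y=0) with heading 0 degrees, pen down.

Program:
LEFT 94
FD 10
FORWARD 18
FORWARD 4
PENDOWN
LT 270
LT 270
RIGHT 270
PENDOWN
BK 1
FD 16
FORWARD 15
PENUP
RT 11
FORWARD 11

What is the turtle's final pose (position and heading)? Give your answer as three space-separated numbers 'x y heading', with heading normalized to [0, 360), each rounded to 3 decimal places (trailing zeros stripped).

Answer: 38.613 32.674 353

Derivation:
Executing turtle program step by step:
Start: pos=(0,0), heading=0, pen down
LT 94: heading 0 -> 94
FD 10: (0,0) -> (-0.698,9.976) [heading=94, draw]
FD 18: (-0.698,9.976) -> (-1.953,27.932) [heading=94, draw]
FD 4: (-1.953,27.932) -> (-2.232,31.922) [heading=94, draw]
PD: pen down
LT 270: heading 94 -> 4
LT 270: heading 4 -> 274
RT 270: heading 274 -> 4
PD: pen down
BK 1: (-2.232,31.922) -> (-3.23,31.852) [heading=4, draw]
FD 16: (-3.23,31.852) -> (12.731,32.968) [heading=4, draw]
FD 15: (12.731,32.968) -> (27.695,34.015) [heading=4, draw]
PU: pen up
RT 11: heading 4 -> 353
FD 11: (27.695,34.015) -> (38.613,32.674) [heading=353, move]
Final: pos=(38.613,32.674), heading=353, 6 segment(s) drawn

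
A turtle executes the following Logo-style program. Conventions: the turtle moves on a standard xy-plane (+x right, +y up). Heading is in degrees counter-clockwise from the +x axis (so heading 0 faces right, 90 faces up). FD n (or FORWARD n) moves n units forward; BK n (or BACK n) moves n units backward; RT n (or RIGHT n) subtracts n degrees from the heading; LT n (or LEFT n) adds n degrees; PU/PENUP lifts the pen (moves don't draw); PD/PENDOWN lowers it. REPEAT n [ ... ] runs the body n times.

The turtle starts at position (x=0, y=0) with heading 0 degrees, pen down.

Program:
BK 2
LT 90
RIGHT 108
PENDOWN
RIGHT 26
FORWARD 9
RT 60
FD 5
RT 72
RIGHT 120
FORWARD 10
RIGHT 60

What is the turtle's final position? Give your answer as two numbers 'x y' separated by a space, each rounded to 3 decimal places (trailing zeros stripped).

Executing turtle program step by step:
Start: pos=(0,0), heading=0, pen down
BK 2: (0,0) -> (-2,0) [heading=0, draw]
LT 90: heading 0 -> 90
RT 108: heading 90 -> 342
PD: pen down
RT 26: heading 342 -> 316
FD 9: (-2,0) -> (4.474,-6.252) [heading=316, draw]
RT 60: heading 316 -> 256
FD 5: (4.474,-6.252) -> (3.264,-11.103) [heading=256, draw]
RT 72: heading 256 -> 184
RT 120: heading 184 -> 64
FD 10: (3.264,-11.103) -> (7.648,-2.115) [heading=64, draw]
RT 60: heading 64 -> 4
Final: pos=(7.648,-2.115), heading=4, 4 segment(s) drawn

Answer: 7.648 -2.115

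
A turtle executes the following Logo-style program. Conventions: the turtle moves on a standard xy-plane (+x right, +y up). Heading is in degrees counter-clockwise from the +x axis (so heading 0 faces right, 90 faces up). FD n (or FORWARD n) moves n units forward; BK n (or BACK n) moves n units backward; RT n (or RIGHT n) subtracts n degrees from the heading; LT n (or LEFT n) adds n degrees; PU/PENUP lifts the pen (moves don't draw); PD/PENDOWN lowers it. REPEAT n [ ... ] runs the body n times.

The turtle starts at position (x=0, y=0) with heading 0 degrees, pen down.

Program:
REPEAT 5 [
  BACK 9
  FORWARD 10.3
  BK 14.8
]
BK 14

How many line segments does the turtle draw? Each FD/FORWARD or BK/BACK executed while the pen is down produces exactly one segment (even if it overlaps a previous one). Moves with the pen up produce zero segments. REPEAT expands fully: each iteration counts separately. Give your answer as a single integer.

Answer: 16

Derivation:
Executing turtle program step by step:
Start: pos=(0,0), heading=0, pen down
REPEAT 5 [
  -- iteration 1/5 --
  BK 9: (0,0) -> (-9,0) [heading=0, draw]
  FD 10.3: (-9,0) -> (1.3,0) [heading=0, draw]
  BK 14.8: (1.3,0) -> (-13.5,0) [heading=0, draw]
  -- iteration 2/5 --
  BK 9: (-13.5,0) -> (-22.5,0) [heading=0, draw]
  FD 10.3: (-22.5,0) -> (-12.2,0) [heading=0, draw]
  BK 14.8: (-12.2,0) -> (-27,0) [heading=0, draw]
  -- iteration 3/5 --
  BK 9: (-27,0) -> (-36,0) [heading=0, draw]
  FD 10.3: (-36,0) -> (-25.7,0) [heading=0, draw]
  BK 14.8: (-25.7,0) -> (-40.5,0) [heading=0, draw]
  -- iteration 4/5 --
  BK 9: (-40.5,0) -> (-49.5,0) [heading=0, draw]
  FD 10.3: (-49.5,0) -> (-39.2,0) [heading=0, draw]
  BK 14.8: (-39.2,0) -> (-54,0) [heading=0, draw]
  -- iteration 5/5 --
  BK 9: (-54,0) -> (-63,0) [heading=0, draw]
  FD 10.3: (-63,0) -> (-52.7,0) [heading=0, draw]
  BK 14.8: (-52.7,0) -> (-67.5,0) [heading=0, draw]
]
BK 14: (-67.5,0) -> (-81.5,0) [heading=0, draw]
Final: pos=(-81.5,0), heading=0, 16 segment(s) drawn
Segments drawn: 16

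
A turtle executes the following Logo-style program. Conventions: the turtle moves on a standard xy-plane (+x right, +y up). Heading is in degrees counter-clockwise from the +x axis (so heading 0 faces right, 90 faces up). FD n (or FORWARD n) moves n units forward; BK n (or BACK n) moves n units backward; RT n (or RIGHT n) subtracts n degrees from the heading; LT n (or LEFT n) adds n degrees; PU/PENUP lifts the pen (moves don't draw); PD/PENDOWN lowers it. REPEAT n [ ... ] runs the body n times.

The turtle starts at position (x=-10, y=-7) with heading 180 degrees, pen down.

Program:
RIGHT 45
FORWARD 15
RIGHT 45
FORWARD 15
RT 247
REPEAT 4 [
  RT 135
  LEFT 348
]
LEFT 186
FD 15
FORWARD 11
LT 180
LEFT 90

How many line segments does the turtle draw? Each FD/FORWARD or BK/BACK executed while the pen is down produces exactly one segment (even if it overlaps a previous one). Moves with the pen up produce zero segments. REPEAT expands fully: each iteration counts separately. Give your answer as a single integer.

Executing turtle program step by step:
Start: pos=(-10,-7), heading=180, pen down
RT 45: heading 180 -> 135
FD 15: (-10,-7) -> (-20.607,3.607) [heading=135, draw]
RT 45: heading 135 -> 90
FD 15: (-20.607,3.607) -> (-20.607,18.607) [heading=90, draw]
RT 247: heading 90 -> 203
REPEAT 4 [
  -- iteration 1/4 --
  RT 135: heading 203 -> 68
  LT 348: heading 68 -> 56
  -- iteration 2/4 --
  RT 135: heading 56 -> 281
  LT 348: heading 281 -> 269
  -- iteration 3/4 --
  RT 135: heading 269 -> 134
  LT 348: heading 134 -> 122
  -- iteration 4/4 --
  RT 135: heading 122 -> 347
  LT 348: heading 347 -> 335
]
LT 186: heading 335 -> 161
FD 15: (-20.607,18.607) -> (-34.789,23.49) [heading=161, draw]
FD 11: (-34.789,23.49) -> (-45.19,27.071) [heading=161, draw]
LT 180: heading 161 -> 341
LT 90: heading 341 -> 71
Final: pos=(-45.19,27.071), heading=71, 4 segment(s) drawn
Segments drawn: 4

Answer: 4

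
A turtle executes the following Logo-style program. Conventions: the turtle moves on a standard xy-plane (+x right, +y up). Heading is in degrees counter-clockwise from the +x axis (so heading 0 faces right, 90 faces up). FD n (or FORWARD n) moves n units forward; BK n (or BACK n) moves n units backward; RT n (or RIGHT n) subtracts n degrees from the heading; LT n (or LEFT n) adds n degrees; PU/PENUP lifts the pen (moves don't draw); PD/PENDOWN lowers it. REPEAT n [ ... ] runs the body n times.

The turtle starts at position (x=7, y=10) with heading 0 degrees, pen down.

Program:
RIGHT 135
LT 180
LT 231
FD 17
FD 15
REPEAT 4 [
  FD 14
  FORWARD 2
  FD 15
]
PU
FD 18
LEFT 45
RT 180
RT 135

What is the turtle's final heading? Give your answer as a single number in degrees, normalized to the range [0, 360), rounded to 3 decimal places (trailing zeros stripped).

Answer: 6

Derivation:
Executing turtle program step by step:
Start: pos=(7,10), heading=0, pen down
RT 135: heading 0 -> 225
LT 180: heading 225 -> 45
LT 231: heading 45 -> 276
FD 17: (7,10) -> (8.777,-6.907) [heading=276, draw]
FD 15: (8.777,-6.907) -> (10.345,-21.825) [heading=276, draw]
REPEAT 4 [
  -- iteration 1/4 --
  FD 14: (10.345,-21.825) -> (11.808,-35.748) [heading=276, draw]
  FD 2: (11.808,-35.748) -> (12.017,-37.737) [heading=276, draw]
  FD 15: (12.017,-37.737) -> (13.585,-52.655) [heading=276, draw]
  -- iteration 2/4 --
  FD 14: (13.585,-52.655) -> (15.049,-66.578) [heading=276, draw]
  FD 2: (15.049,-66.578) -> (15.258,-68.567) [heading=276, draw]
  FD 15: (15.258,-68.567) -> (16.826,-83.485) [heading=276, draw]
  -- iteration 3/4 --
  FD 14: (16.826,-83.485) -> (18.289,-97.408) [heading=276, draw]
  FD 2: (18.289,-97.408) -> (18.498,-99.397) [heading=276, draw]
  FD 15: (18.498,-99.397) -> (20.066,-114.315) [heading=276, draw]
  -- iteration 4/4 --
  FD 14: (20.066,-114.315) -> (21.529,-128.239) [heading=276, draw]
  FD 2: (21.529,-128.239) -> (21.739,-130.228) [heading=276, draw]
  FD 15: (21.739,-130.228) -> (23.306,-145.145) [heading=276, draw]
]
PU: pen up
FD 18: (23.306,-145.145) -> (25.188,-163.047) [heading=276, move]
LT 45: heading 276 -> 321
RT 180: heading 321 -> 141
RT 135: heading 141 -> 6
Final: pos=(25.188,-163.047), heading=6, 14 segment(s) drawn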